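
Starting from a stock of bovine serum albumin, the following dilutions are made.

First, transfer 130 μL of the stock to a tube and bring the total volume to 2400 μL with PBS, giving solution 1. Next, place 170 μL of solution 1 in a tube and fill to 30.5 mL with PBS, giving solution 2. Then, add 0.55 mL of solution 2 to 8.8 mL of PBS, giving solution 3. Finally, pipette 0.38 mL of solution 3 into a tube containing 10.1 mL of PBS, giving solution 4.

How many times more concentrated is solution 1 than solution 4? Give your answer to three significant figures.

8.41 × 10^4

Step 1: 130 μL brought to 2400 μL → factor 2400/130 = 18.462
Step 2: 170 μL brought to 30.5 mL → factor 30500/170 = 179.41
Step 3: 0.55 mL + 8.8 mL = 9.35 mL total → factor 9.35/0.55 = 17
Step 4: 0.38 mL + 10.1 mL = 10.48 mL total → factor 10.48/0.38 = 27.579
Dilution factor to solution 1 = 18.462; to solution 4 = 1.5529 × 10^6
[solution 1]/[solution 4] = (factor to solution 4)/(factor to solution 1) = 1.5529 × 10^6/18.462 = 8.41 × 10^4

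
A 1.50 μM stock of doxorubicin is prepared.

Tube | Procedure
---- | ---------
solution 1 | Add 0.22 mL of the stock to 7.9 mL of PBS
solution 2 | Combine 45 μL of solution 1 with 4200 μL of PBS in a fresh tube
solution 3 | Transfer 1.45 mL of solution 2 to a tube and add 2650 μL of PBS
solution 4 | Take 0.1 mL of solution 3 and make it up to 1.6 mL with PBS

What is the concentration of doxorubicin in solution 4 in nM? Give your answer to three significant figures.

Step 1: 0.22 mL + 7.9 mL = 8.12 mL total → factor 8.12/0.22 = 36.909
Step 2: 45 μL + 4200 μL = 4245 μL total → factor 4245/45 = 94.333
Step 3: 1.45 mL + 2650 μL = 4.1 mL total → factor 4.1/1.45 = 2.8276
Step 4: 0.1 mL brought to 1.6 mL → factor 1.6/0.1 = 16
Overall dilution factor = 36.909 × 94.333 × 2.8276 × 16 = 1.5752 × 10^5
Final = 1.50 μM / 1.5752 × 10^5 = 9.523 × 10^-6 μM = 0.00952 nM

0.00952 nM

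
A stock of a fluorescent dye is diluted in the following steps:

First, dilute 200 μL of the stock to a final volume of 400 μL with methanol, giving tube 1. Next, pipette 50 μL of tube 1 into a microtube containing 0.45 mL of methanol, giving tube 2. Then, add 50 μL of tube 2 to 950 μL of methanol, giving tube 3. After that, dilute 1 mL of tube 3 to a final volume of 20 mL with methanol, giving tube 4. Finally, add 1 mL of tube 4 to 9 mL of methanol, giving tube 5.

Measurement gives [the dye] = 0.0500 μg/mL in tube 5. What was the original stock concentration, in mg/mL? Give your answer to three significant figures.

Step 1: 200 μL brought to 400 μL → factor 400/200 = 2
Step 2: 50 μL + 0.45 mL = 500 μL total → factor 500/50 = 10
Step 3: 50 μL + 950 μL = 1000 μL total → factor 1000/50 = 20
Step 4: 1 mL brought to 20 mL → factor 20/1 = 20
Step 5: 1 mL + 9 mL = 10 mL total → factor 10/1 = 10
Overall dilution factor = 2 × 10 × 20 × 20 × 10 = 80000
Stock = 0.0500 μg/mL × 80000 = 4000 μg/mL = 4.00 mg/mL

4.00 mg/mL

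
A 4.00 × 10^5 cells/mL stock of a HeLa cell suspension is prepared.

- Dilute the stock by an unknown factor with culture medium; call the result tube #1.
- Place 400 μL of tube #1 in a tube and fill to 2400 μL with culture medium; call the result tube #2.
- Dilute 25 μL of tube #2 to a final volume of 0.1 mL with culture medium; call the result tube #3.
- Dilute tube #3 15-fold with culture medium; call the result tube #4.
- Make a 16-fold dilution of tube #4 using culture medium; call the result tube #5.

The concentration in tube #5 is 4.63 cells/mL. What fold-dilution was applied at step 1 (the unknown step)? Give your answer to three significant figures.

Step 1: unknown factor x
Step 2: 400 μL brought to 2400 μL → factor 2400/400 = 6
Step 3: 25 μL brought to 0.1 mL → factor 100/25 = 4
Step 4: 15-fold → factor 15
Step 5: 16-fold → factor 16
Product of known-step factors = 5760
Overall factor = 4.00 × 10^5 cells/mL / (4.63 cells/mL) = 86393
x = 86393 / 5760 = 15.0

15.0-fold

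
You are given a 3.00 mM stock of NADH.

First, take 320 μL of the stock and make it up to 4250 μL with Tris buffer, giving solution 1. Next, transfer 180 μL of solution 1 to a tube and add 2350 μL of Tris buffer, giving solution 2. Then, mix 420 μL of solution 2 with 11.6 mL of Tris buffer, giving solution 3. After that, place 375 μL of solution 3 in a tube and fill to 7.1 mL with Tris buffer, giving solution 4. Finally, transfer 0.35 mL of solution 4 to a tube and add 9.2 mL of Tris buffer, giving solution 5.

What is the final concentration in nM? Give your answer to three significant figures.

1.09 nM

Step 1: 320 μL brought to 4250 μL → factor 4250/320 = 13.281
Step 2: 180 μL + 2350 μL = 2530 μL total → factor 2530/180 = 14.056
Step 3: 420 μL + 11.6 mL = 12020 μL total → factor 12020/420 = 28.619
Step 4: 375 μL brought to 7.1 mL → factor 7100/375 = 18.933
Step 5: 0.35 mL + 9.2 mL = 9.55 mL total → factor 9.55/0.35 = 27.286
Overall dilution factor = 13.281 × 14.056 × 28.619 × 18.933 × 27.286 = 2.76 × 10^6
Final = 3.00 mM / 2.76 × 10^6 = 1.087 × 10^-6 mM = 1.09 nM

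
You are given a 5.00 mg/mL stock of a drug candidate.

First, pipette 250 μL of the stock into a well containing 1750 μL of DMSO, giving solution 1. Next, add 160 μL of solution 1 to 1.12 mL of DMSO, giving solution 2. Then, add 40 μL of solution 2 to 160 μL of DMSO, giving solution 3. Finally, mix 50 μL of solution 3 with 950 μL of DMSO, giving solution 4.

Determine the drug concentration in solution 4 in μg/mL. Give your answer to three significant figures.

0.781 μg/mL

Step 1: 250 μL + 1750 μL = 2000 μL total → factor 2000/250 = 8
Step 2: 160 μL + 1.12 mL = 1280 μL total → factor 1280/160 = 8
Step 3: 40 μL + 160 μL = 200 μL total → factor 200/40 = 5
Step 4: 50 μL + 950 μL = 1000 μL total → factor 1000/50 = 20
Overall dilution factor = 8 × 8 × 5 × 20 = 6400
Final = 5.00 mg/mL / 6400 = 0.0007813 mg/mL = 0.781 μg/mL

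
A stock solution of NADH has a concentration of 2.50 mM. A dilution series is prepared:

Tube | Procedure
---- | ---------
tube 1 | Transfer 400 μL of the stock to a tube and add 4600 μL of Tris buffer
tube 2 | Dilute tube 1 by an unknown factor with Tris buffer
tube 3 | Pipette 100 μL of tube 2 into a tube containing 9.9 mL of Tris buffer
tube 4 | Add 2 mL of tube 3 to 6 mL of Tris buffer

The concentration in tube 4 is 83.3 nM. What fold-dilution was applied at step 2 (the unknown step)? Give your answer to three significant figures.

6.00-fold

Step 1: 400 μL + 4600 μL = 5000 μL total → factor 5000/400 = 12.5
Step 2: unknown factor x
Step 3: 100 μL + 9.9 mL = 10000 μL total → factor 10000/100 = 100
Step 4: 2 mL + 6 mL = 8 mL total → factor 8/2 = 4
Product of known-step factors = 5000
Overall factor = 2.50 mM / (83.3 nM) = 30012
x = 30012 / 5000 = 6.00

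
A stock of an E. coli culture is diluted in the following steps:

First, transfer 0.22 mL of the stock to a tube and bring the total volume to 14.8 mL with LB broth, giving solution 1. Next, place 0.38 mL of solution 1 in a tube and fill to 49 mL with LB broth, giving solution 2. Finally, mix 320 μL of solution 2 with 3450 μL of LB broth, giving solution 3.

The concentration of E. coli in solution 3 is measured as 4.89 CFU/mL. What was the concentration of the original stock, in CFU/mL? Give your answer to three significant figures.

Step 1: 0.22 mL brought to 14.8 mL → factor 14.8/0.22 = 67.273
Step 2: 0.38 mL brought to 49 mL → factor 49/0.38 = 128.95
Step 3: 320 μL + 3450 μL = 3770 μL total → factor 3770/320 = 11.781
Overall dilution factor = 67.273 × 128.95 × 11.781 = 1.022 × 10^5
Stock = 4.89 CFU/mL × 1.022 × 10^5 = 5.00 × 10^5 CFU/mL

5.00 × 10^5 CFU/mL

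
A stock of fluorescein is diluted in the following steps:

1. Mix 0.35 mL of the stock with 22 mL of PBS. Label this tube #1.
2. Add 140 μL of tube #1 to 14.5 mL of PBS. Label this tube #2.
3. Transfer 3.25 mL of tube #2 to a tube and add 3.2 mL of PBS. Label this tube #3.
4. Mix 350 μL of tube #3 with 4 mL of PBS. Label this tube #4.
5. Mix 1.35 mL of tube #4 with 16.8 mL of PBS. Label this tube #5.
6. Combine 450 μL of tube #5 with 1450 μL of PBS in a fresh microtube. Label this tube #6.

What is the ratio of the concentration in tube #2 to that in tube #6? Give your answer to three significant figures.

1.40 × 10^3

Step 1: 0.35 mL + 22 mL = 22.35 mL total → factor 22.35/0.35 = 63.857
Step 2: 140 μL + 14.5 mL = 14640 μL total → factor 14640/140 = 104.57
Step 3: 3.25 mL + 3.2 mL = 6.45 mL total → factor 6.45/3.25 = 1.9846
Step 4: 350 μL + 4 mL = 4350 μL total → factor 4350/350 = 12.429
Step 5: 1.35 mL + 16.8 mL = 18.15 mL total → factor 18.15/1.35 = 13.444
Step 6: 450 μL + 1450 μL = 1900 μL total → factor 1900/450 = 4.2222
Dilution factor to tube #2 = 6677.6; to tube #6 = 9.3498 × 10^6
[tube #2]/[tube #6] = (factor to tube #6)/(factor to tube #2) = 9.3498 × 10^6/6677.6 = 1.40 × 10^3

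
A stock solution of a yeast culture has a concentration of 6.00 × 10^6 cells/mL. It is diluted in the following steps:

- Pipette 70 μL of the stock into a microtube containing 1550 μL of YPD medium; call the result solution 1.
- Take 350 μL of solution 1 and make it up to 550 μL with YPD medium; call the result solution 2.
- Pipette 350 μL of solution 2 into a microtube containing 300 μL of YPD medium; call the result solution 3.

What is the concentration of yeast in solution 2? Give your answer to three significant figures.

1.65 × 10^5 cells/mL

Step 1: 70 μL + 1550 μL = 1620 μL total → factor 1620/70 = 23.143
Step 2: 350 μL brought to 550 μL → factor 550/350 = 1.5714
Dilution factor through solution 2 = 23.143 × 1.5714 = 36.367
[solution 2] = 6.00 × 10^6 cells/mL / 36.367 = 1.65 × 10^5 cells/mL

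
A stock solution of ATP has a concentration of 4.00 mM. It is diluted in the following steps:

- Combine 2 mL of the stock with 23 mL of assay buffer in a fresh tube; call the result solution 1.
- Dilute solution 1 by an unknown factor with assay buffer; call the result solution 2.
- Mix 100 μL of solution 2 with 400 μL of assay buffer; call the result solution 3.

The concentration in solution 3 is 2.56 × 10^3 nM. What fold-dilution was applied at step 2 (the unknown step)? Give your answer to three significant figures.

Step 1: 2 mL + 23 mL = 25 mL total → factor 25/2 = 12.5
Step 2: unknown factor x
Step 3: 100 μL + 400 μL = 500 μL total → factor 500/100 = 5
Product of known-step factors = 62.5
Overall factor = 4.00 mM / (2.56 × 10^3 nM) = 1562.5
x = 1562.5 / 62.5 = 25.0

25.0-fold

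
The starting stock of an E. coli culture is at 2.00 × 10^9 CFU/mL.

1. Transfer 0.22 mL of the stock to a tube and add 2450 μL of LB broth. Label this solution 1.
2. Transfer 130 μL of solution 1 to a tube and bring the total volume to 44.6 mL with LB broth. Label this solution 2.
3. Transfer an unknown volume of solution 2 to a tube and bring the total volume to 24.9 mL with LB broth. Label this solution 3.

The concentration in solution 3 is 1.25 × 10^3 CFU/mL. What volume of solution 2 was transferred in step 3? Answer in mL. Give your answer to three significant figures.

Step 1: 0.22 mL + 2450 μL = 2.67 mL total → factor 2.67/0.22 = 12.136
Step 2: 130 μL brought to 44.6 mL → factor 44600/130 = 343.08
Step 3: v brought to 24.9 mL → factor = 24.9 mL/v
Product of known-step factors = 4163.7
Overall factor = 2.00 × 10^9 CFU/mL / (1.25 × 10^3 CFU/mL) = 1.6 × 10^6
Step-3 factor = 1.6 × 10^6 / 4163.7 = 384.27
v = 24.9 mL / 384.27 = 0.0648 mL

0.0648 mL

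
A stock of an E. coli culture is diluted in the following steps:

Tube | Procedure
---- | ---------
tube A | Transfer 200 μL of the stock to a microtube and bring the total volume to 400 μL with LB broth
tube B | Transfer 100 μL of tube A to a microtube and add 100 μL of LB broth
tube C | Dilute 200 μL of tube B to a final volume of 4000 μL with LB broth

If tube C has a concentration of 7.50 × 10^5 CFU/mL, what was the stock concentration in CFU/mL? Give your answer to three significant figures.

6.00 × 10^7 CFU/mL

Step 1: 200 μL brought to 400 μL → factor 400/200 = 2
Step 2: 100 μL + 100 μL = 200 μL total → factor 200/100 = 2
Step 3: 200 μL brought to 4000 μL → factor 4000/200 = 20
Overall dilution factor = 2 × 2 × 20 = 80
Stock = 7.50 × 10^5 CFU/mL × 80 = 6.00 × 10^7 CFU/mL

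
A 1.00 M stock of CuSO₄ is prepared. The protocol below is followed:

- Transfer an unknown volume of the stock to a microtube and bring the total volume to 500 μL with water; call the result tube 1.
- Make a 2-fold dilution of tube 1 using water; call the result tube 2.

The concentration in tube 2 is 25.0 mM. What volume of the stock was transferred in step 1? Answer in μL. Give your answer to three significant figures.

25.0 μL

Step 1: v brought to 500 μL → factor = 500 μL/v
Step 2: 2-fold → factor 2
Product of known-step factors = 2
Overall factor = 1.00 M / (25.0 mM) = 40
Step-1 factor = 40 / 2 = 20
v = 500 μL / 20 = 25.0 μL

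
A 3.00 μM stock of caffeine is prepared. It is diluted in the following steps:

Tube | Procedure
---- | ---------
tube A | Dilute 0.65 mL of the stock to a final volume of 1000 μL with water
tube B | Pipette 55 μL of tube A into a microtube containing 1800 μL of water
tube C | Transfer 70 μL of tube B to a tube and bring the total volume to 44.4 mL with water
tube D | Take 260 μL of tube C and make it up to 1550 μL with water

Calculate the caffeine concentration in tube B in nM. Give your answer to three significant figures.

Step 1: 0.65 mL brought to 1000 μL → factor 1/0.65 = 1.5385
Step 2: 55 μL + 1800 μL = 1855 μL total → factor 1855/55 = 33.727
Dilution factor through tube B = 1.5385 × 33.727 = 51.888
[tube B] = 3.00 μM / 51.888 = 0.05782 μM = 57.8 nM

57.8 nM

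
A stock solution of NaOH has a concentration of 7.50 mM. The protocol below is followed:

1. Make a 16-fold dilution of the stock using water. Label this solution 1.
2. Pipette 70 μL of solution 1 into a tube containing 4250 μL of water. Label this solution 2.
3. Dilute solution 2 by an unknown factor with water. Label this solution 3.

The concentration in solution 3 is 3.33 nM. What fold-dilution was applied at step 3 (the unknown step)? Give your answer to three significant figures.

2.28 × 10^3-fold

Step 1: 16-fold → factor 16
Step 2: 70 μL + 4250 μL = 4320 μL total → factor 4320/70 = 61.714
Step 3: unknown factor x
Product of known-step factors = 987.43
Overall factor = 7.50 mM / (3.33 nM) = 2.2523 × 10^6
x = 2.2523 × 10^6 / 987.43 = 2.28 × 10^3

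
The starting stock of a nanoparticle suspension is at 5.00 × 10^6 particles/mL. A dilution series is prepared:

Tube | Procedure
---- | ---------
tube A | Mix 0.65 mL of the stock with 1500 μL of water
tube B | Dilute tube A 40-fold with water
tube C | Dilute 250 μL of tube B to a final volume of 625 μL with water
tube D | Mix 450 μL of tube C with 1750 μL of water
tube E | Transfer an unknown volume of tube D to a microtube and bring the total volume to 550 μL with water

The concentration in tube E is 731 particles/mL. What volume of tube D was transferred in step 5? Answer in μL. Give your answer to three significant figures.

Step 1: 0.65 mL + 1500 μL = 2.15 mL total → factor 2.15/0.65 = 3.3077
Step 2: 40-fold → factor 40
Step 3: 250 μL brought to 625 μL → factor 625/250 = 2.5
Step 4: 450 μL + 1750 μL = 2200 μL total → factor 2200/450 = 4.8889
Step 5: v brought to 550 μL → factor = 550 μL/v
Product of known-step factors = 1617.1
Overall factor = 5.00 × 10^6 particles/mL / (731 particles/mL) = 6839.9
Step-5 factor = 6839.9 / 1617.1 = 4.2298
v = 550 μL / 4.2298 = 130 μL

130 μL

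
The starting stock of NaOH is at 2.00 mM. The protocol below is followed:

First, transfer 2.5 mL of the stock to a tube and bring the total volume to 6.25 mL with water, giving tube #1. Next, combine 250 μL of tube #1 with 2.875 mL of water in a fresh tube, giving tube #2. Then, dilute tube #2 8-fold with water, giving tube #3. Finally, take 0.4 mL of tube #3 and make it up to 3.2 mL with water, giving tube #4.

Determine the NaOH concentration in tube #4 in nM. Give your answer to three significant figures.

Step 1: 2.5 mL brought to 6.25 mL → factor 6.25/2.5 = 2.5
Step 2: 250 μL + 2.875 mL = 3125 μL total → factor 3125/250 = 12.5
Step 3: 8-fold → factor 8
Step 4: 0.4 mL brought to 3.2 mL → factor 3.2/0.4 = 8
Overall dilution factor = 2.5 × 12.5 × 8 × 8 = 2000
Final = 2.00 mM / 2000 = 0.001000 mM = 1.00 × 10^3 nM

1.00 × 10^3 nM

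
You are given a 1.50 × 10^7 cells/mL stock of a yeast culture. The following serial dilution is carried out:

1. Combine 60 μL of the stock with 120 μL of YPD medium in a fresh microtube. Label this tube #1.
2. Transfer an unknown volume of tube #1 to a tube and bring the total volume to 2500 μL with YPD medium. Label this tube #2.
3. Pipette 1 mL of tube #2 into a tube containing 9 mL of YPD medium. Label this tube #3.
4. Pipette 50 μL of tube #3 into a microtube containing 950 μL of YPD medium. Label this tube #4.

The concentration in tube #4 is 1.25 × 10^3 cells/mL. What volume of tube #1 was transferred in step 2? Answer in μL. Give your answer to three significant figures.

Step 1: 60 μL + 120 μL = 180 μL total → factor 180/60 = 3
Step 2: v brought to 2500 μL → factor = 2500 μL/v
Step 3: 1 mL + 9 mL = 10 mL total → factor 10/1 = 10
Step 4: 50 μL + 950 μL = 1000 μL total → factor 1000/50 = 20
Product of known-step factors = 600
Overall factor = 1.50 × 10^7 cells/mL / (1.25 × 10^3 cells/mL) = 12000
Step-2 factor = 12000 / 600 = 20
v = 2500 μL / 20 = 125 μL

125 μL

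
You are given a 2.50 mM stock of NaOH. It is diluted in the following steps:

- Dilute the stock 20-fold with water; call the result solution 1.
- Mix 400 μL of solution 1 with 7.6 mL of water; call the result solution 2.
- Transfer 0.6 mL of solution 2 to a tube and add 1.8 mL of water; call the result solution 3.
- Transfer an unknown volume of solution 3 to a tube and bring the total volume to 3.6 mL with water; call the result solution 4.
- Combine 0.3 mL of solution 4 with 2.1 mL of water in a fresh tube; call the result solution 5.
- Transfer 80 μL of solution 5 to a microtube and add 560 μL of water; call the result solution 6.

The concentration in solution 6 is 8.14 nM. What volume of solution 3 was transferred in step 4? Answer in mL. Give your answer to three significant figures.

1.20 mL

Step 1: 20-fold → factor 20
Step 2: 400 μL + 7.6 mL = 8000 μL total → factor 8000/400 = 20
Step 3: 0.6 mL + 1.8 mL = 2.4 mL total → factor 2.4/0.6 = 4
Step 4: v brought to 3.6 mL → factor = 3.6 mL/v
Step 5: 0.3 mL + 2.1 mL = 2.4 mL total → factor 2.4/0.3 = 8
Step 6: 80 μL + 560 μL = 640 μL total → factor 640/80 = 8
Product of known-step factors = 1.024 × 10^5
Overall factor = 2.50 mM / (8.14 nM) = 3.0713 × 10^5
Step-4 factor = 3.0713 × 10^5 / 1.024 × 10^5 = 2.9993
v = 3.6 mL / 2.9993 = 1.20 mL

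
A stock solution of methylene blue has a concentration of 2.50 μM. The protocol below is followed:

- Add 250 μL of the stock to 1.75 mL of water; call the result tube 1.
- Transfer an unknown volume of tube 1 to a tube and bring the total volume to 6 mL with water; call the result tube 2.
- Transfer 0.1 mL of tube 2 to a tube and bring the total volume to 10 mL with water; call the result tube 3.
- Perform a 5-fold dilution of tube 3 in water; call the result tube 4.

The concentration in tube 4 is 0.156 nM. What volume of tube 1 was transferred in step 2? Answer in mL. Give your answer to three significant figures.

Step 1: 250 μL + 1.75 mL = 2000 μL total → factor 2000/250 = 8
Step 2: v brought to 6 mL → factor = 6 mL/v
Step 3: 0.1 mL brought to 10 mL → factor 10/0.1 = 100
Step 4: 5-fold → factor 5
Product of known-step factors = 4000
Overall factor = 2.50 μM / (0.156 nM) = 16026
Step-2 factor = 16026 / 4000 = 4.0064
v = 6 mL / 4.0064 = 1.50 mL

1.50 mL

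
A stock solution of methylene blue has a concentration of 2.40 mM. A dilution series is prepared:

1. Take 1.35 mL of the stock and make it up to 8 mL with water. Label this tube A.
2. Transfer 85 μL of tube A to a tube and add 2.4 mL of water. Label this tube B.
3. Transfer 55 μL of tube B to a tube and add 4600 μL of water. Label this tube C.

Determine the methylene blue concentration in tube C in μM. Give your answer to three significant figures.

Step 1: 1.35 mL brought to 8 mL → factor 8/1.35 = 5.9259
Step 2: 85 μL + 2.4 mL = 2485 μL total → factor 2485/85 = 29.235
Step 3: 55 μL + 4600 μL = 4655 μL total → factor 4655/55 = 84.636
Overall dilution factor = 5.9259 × 29.235 × 84.636 = 14663
Final = 2.40 mM / 14663 = 0.0001637 mM = 0.164 μM

0.164 μM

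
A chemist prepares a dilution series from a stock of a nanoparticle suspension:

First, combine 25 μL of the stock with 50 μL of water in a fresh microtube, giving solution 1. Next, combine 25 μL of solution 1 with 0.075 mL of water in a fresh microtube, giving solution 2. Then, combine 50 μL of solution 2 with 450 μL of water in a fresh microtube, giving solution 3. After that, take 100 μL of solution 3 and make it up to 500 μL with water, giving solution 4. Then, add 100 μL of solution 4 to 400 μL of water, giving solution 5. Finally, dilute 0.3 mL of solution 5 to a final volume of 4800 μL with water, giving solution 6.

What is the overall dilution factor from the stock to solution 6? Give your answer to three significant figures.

Step 1: 25 μL + 50 μL = 75 μL total → factor 75/25 = 3
Step 2: 25 μL + 0.075 mL = 100 μL total → factor 100/25 = 4
Step 3: 50 μL + 450 μL = 500 μL total → factor 500/50 = 10
Step 4: 100 μL brought to 500 μL → factor 500/100 = 5
Step 5: 100 μL + 400 μL = 500 μL total → factor 500/100 = 5
Step 6: 0.3 mL brought to 4800 μL → factor 4.8/0.3 = 16
Overall dilution factor = 3 × 4 × 10 × 5 × 5 × 16 = 48000

4.80 × 10^4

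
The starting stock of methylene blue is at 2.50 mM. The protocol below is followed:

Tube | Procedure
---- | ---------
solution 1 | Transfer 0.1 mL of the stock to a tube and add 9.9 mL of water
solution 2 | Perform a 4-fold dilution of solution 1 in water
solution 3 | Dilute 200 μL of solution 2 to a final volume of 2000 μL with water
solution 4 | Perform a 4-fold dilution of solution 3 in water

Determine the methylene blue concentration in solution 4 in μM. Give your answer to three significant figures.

0.156 μM

Step 1: 0.1 mL + 9.9 mL = 10 mL total → factor 10/0.1 = 100
Step 2: 4-fold → factor 4
Step 3: 200 μL brought to 2000 μL → factor 2000/200 = 10
Step 4: 4-fold → factor 4
Overall dilution factor = 100 × 4 × 10 × 4 = 16000
Final = 2.50 mM / 16000 = 0.0001563 mM = 0.156 μM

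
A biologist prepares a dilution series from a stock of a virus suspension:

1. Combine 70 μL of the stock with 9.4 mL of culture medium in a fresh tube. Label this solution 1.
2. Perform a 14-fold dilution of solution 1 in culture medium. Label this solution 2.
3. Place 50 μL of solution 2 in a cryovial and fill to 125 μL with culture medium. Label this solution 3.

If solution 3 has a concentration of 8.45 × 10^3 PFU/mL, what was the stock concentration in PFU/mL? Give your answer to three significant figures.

4.00 × 10^7 PFU/mL

Step 1: 70 μL + 9.4 mL = 9470 μL total → factor 9470/70 = 135.29
Step 2: 14-fold → factor 14
Step 3: 50 μL brought to 125 μL → factor 125/50 = 2.5
Overall dilution factor = 135.29 × 14 × 2.5 = 4735
Stock = 8.45 × 10^3 PFU/mL × 4735 = 4.00 × 10^7 PFU/mL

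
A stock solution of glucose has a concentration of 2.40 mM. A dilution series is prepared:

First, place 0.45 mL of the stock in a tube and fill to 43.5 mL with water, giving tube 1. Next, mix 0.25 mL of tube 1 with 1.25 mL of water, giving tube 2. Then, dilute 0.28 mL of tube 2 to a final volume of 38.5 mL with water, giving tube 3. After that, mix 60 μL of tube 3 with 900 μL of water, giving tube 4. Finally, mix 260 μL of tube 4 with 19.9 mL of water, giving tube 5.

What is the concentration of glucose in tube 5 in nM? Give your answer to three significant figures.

Step 1: 0.45 mL brought to 43.5 mL → factor 43.5/0.45 = 96.667
Step 2: 0.25 mL + 1.25 mL = 1.5 mL total → factor 1.5/0.25 = 6
Step 3: 0.28 mL brought to 38.5 mL → factor 38.5/0.28 = 137.5
Step 4: 60 μL + 900 μL = 960 μL total → factor 960/60 = 16
Step 5: 260 μL + 19.9 mL = 20160 μL total → factor 20160/260 = 77.538
Overall dilution factor = 96.667 × 6 × 137.5 × 16 × 77.538 = 9.8939 × 10^7
Final = 2.40 mM / 9.8939 × 10^7 = 2.426 × 10^-8 mM = 0.0243 nM

0.0243 nM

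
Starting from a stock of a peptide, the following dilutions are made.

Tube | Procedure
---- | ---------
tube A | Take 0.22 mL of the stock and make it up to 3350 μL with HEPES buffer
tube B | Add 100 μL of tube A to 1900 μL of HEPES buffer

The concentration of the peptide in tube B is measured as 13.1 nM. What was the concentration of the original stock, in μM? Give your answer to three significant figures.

Step 1: 0.22 mL brought to 3350 μL → factor 3.35/0.22 = 15.227
Step 2: 100 μL + 1900 μL = 2000 μL total → factor 2000/100 = 20
Overall dilution factor = 15.227 × 20 = 304.55
Stock = 13.1 nM × 304.55 = 3990 nM = 3.99 μM

3.99 μM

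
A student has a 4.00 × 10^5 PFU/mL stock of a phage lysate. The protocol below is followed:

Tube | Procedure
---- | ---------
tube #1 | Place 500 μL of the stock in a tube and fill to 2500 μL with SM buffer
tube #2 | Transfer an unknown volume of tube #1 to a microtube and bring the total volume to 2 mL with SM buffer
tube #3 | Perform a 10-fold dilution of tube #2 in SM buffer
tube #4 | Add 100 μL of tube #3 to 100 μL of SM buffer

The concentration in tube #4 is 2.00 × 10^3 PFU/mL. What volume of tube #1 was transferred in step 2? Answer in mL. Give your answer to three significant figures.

1.00 mL

Step 1: 500 μL brought to 2500 μL → factor 2500/500 = 5
Step 2: v brought to 2 mL → factor = 2 mL/v
Step 3: 10-fold → factor 10
Step 4: 100 μL + 100 μL = 200 μL total → factor 200/100 = 2
Product of known-step factors = 100
Overall factor = 4.00 × 10^5 PFU/mL / (2.00 × 10^3 PFU/mL) = 200
Step-2 factor = 200 / 100 = 2
v = 2 mL / 2 = 1.00 mL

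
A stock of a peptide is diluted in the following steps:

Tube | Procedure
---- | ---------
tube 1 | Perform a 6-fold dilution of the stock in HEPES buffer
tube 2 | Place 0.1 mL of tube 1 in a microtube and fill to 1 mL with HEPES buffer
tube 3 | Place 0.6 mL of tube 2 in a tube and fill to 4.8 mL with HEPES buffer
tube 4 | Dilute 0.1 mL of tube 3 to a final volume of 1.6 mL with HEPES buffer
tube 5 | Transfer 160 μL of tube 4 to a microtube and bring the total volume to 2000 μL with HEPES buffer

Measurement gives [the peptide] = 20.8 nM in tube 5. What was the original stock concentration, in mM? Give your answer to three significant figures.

Step 1: 6-fold → factor 6
Step 2: 0.1 mL brought to 1 mL → factor 1/0.1 = 10
Step 3: 0.6 mL brought to 4.8 mL → factor 4.8/0.6 = 8
Step 4: 0.1 mL brought to 1.6 mL → factor 1.6/0.1 = 16
Step 5: 160 μL brought to 2000 μL → factor 2000/160 = 12.5
Overall dilution factor = 6 × 10 × 8 × 16 × 12.5 = 96000
Stock = 20.8 nM × 96000 = 1.997 × 10^6 nM = 2.00 mM

2.00 mM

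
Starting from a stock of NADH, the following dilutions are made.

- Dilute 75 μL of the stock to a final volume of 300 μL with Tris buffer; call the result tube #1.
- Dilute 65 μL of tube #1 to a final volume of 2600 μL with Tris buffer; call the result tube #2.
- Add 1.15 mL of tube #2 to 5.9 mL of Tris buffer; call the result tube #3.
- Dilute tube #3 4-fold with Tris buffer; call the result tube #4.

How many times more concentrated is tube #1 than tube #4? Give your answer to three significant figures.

981

Step 1: 75 μL brought to 300 μL → factor 300/75 = 4
Step 2: 65 μL brought to 2600 μL → factor 2600/65 = 40
Step 3: 1.15 mL + 5.9 mL = 7.05 mL total → factor 7.05/1.15 = 6.1304
Step 4: 4-fold → factor 4
Dilution factor to tube #1 = 4; to tube #4 = 3923.5
[tube #1]/[tube #4] = (factor to tube #4)/(factor to tube #1) = 3923.5/4 = 981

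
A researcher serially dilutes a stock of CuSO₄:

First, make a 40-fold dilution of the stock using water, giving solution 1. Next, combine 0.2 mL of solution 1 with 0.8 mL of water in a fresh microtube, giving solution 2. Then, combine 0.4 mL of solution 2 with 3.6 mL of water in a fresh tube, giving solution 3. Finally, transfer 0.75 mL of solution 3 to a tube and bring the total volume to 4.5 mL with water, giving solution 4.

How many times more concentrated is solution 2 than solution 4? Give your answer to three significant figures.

Step 1: 40-fold → factor 40
Step 2: 0.2 mL + 0.8 mL = 1 mL total → factor 1/0.2 = 5
Step 3: 0.4 mL + 3.6 mL = 4 mL total → factor 4/0.4 = 10
Step 4: 0.75 mL brought to 4.5 mL → factor 4.5/0.75 = 6
Dilution factor to solution 2 = 200; to solution 4 = 12000
[solution 2]/[solution 4] = (factor to solution 4)/(factor to solution 2) = 12000/200 = 60.0

60.0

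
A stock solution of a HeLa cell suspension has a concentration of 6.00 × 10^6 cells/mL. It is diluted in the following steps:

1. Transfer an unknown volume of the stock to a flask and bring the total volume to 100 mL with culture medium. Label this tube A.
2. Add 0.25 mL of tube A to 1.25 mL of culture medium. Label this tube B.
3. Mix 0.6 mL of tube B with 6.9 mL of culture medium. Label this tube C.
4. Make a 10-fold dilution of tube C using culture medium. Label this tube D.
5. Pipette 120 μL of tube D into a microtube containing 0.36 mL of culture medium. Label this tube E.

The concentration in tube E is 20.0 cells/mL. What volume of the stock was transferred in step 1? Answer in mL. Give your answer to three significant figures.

Step 1: v brought to 100 mL → factor = 100 mL/v
Step 2: 0.25 mL + 1.25 mL = 1.5 mL total → factor 1.5/0.25 = 6
Step 3: 0.6 mL + 6.9 mL = 7.5 mL total → factor 7.5/0.6 = 12.5
Step 4: 10-fold → factor 10
Step 5: 120 μL + 0.36 mL = 480 μL total → factor 480/120 = 4
Product of known-step factors = 3000
Overall factor = 6.00 × 10^6 cells/mL / (20.0 cells/mL) = 3 × 10^5
Step-1 factor = 3 × 10^5 / 3000 = 100
v = 100 mL / 100 = 1.00 mL

1.00 mL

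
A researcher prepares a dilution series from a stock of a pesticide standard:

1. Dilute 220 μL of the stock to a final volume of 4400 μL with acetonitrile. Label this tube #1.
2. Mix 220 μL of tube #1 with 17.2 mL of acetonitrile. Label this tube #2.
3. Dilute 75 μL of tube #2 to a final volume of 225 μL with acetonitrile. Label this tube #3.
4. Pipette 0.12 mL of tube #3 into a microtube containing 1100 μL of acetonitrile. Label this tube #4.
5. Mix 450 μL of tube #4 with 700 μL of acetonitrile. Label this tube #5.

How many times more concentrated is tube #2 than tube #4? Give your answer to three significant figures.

Step 1: 220 μL brought to 4400 μL → factor 4400/220 = 20
Step 2: 220 μL + 17.2 mL = 17420 μL total → factor 17420/220 = 79.182
Step 3: 75 μL brought to 225 μL → factor 225/75 = 3
Step 4: 0.12 mL + 1100 μL = 1.22 mL total → factor 1.22/0.12 = 10.167
Dilution factor to tube #2 = 1583.6; to tube #4 = 48301
[tube #2]/[tube #4] = (factor to tube #4)/(factor to tube #2) = 48301/1583.6 = 30.5

30.5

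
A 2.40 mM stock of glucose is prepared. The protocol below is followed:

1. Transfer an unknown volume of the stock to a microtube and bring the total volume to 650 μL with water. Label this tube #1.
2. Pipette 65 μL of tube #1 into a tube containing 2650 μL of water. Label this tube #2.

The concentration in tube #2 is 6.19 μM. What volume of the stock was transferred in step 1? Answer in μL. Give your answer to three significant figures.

70.0 μL

Step 1: v brought to 650 μL → factor = 650 μL/v
Step 2: 65 μL + 2650 μL = 2715 μL total → factor 2715/65 = 41.769
Product of known-step factors = 41.769
Overall factor = 2.40 mM / (6.19 μM) = 387.72
Step-1 factor = 387.72 / 41.769 = 9.2825
v = 650 μL / 9.2825 = 70.0 μL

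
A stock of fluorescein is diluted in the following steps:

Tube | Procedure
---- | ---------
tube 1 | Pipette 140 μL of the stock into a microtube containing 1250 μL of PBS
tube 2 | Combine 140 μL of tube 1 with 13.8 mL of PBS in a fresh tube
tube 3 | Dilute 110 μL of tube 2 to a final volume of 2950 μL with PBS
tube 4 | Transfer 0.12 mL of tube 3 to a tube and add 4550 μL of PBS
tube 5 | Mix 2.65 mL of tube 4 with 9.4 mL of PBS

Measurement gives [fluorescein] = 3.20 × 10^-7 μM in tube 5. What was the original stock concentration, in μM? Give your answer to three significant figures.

1.50 μM

Step 1: 140 μL + 1250 μL = 1390 μL total → factor 1390/140 = 9.9286
Step 2: 140 μL + 13.8 mL = 13940 μL total → factor 13940/140 = 99.571
Step 3: 110 μL brought to 2950 μL → factor 2950/110 = 26.818
Step 4: 0.12 mL + 4550 μL = 4.67 mL total → factor 4.67/0.12 = 38.917
Step 5: 2.65 mL + 9.4 mL = 12.05 mL total → factor 12.05/2.65 = 4.5472
Overall dilution factor = 9.9286 × 99.571 × 26.818 × 38.917 × 4.5472 = 4.6917 × 10^6
Stock = 3.20 × 10^-7 μM × 4.6917 × 10^6 = 1.50 μM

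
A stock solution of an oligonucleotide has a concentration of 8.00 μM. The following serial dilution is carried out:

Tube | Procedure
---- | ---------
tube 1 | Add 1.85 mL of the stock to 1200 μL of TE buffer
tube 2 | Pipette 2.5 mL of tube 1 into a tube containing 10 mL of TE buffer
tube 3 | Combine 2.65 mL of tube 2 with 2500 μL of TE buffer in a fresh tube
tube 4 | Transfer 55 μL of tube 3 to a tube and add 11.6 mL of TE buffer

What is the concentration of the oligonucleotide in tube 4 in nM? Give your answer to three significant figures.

Step 1: 1.85 mL + 1200 μL = 3.05 mL total → factor 3.05/1.85 = 1.6486
Step 2: 2.5 mL + 10 mL = 12.5 mL total → factor 12.5/2.5 = 5
Step 3: 2.65 mL + 2500 μL = 5.15 mL total → factor 5.15/2.65 = 1.9434
Step 4: 55 μL + 11.6 mL = 11655 μL total → factor 11655/55 = 211.91
Overall dilution factor = 1.6486 × 5 × 1.9434 × 211.91 = 3394.8
Final = 8.00 μM / 3394.8 = 0.002357 μM = 2.36 nM

2.36 nM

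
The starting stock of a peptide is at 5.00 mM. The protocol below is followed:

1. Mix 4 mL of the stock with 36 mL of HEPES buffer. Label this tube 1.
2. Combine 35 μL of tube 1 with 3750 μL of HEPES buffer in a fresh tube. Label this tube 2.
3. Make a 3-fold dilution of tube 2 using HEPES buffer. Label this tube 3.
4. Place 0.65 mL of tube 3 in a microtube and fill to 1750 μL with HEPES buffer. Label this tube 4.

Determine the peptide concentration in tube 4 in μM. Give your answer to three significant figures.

0.572 μM

Step 1: 4 mL + 36 mL = 40 mL total → factor 40/4 = 10
Step 2: 35 μL + 3750 μL = 3785 μL total → factor 3785/35 = 108.14
Step 3: 3-fold → factor 3
Step 4: 0.65 mL brought to 1750 μL → factor 1.75/0.65 = 2.6923
Overall dilution factor = 10 × 108.14 × 3 × 2.6923 = 8734.6
Final = 5.00 mM / 8734.6 = 0.0005724 mM = 0.572 μM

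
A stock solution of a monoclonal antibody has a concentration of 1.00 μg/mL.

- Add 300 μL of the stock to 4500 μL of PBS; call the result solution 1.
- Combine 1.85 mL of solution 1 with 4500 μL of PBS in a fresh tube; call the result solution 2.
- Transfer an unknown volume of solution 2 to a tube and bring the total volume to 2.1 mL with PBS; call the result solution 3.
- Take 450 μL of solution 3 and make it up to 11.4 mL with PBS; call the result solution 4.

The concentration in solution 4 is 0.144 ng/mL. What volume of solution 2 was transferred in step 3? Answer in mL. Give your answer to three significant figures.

0.421 mL

Step 1: 300 μL + 4500 μL = 4800 μL total → factor 4800/300 = 16
Step 2: 1.85 mL + 4500 μL = 6.35 mL total → factor 6.35/1.85 = 3.4324
Step 3: v brought to 2.1 mL → factor = 2.1 mL/v
Step 4: 450 μL brought to 11.4 mL → factor 11400/450 = 25.333
Product of known-step factors = 1391.3
Overall factor = 1.00 μg/mL / (0.144 ng/mL) = 6944.4
Step-3 factor = 6944.4 / 1391.3 = 4.9914
v = 2.1 mL / 4.9914 = 0.421 mL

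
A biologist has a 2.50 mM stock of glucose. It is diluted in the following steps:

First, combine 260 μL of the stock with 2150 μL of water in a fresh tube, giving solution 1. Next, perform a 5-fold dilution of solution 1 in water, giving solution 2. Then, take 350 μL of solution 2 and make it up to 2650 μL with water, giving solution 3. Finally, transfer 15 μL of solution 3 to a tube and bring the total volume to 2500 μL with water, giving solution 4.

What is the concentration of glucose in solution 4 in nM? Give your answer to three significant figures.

42.7 nM

Step 1: 260 μL + 2150 μL = 2410 μL total → factor 2410/260 = 9.2692
Step 2: 5-fold → factor 5
Step 3: 350 μL brought to 2650 μL → factor 2650/350 = 7.5714
Step 4: 15 μL brought to 2500 μL → factor 2500/15 = 166.67
Overall dilution factor = 9.2692 × 5 × 7.5714 × 166.67 = 58484
Final = 2.50 mM / 58484 = 4.275 × 10^-5 mM = 42.7 nM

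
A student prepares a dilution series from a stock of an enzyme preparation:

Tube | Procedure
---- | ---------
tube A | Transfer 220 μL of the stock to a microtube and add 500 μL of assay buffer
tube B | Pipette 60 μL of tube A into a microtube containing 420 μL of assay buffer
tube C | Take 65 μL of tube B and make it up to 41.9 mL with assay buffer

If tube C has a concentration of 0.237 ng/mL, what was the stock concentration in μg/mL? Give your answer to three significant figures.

Step 1: 220 μL + 500 μL = 720 μL total → factor 720/220 = 3.2727
Step 2: 60 μL + 420 μL = 480 μL total → factor 480/60 = 8
Step 3: 65 μL brought to 41.9 mL → factor 41900/65 = 644.62
Overall dilution factor = 3.2727 × 8 × 644.62 = 16877
Stock = 0.237 ng/mL × 16877 = 4000 ng/mL = 4.00 μg/mL

4.00 μg/mL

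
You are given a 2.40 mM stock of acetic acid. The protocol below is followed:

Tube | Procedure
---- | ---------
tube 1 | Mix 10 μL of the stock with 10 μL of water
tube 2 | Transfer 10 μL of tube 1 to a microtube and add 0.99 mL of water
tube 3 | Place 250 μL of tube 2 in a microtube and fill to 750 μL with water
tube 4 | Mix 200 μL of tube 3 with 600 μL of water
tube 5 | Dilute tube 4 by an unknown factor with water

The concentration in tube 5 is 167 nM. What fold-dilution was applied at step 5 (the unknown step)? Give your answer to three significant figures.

5.99-fold

Step 1: 10 μL + 10 μL = 20 μL total → factor 20/10 = 2
Step 2: 10 μL + 0.99 mL = 1000 μL total → factor 1000/10 = 100
Step 3: 250 μL brought to 750 μL → factor 750/250 = 3
Step 4: 200 μL + 600 μL = 800 μL total → factor 800/200 = 4
Step 5: unknown factor x
Product of known-step factors = 2400
Overall factor = 2.40 mM / (167 nM) = 14371
x = 14371 / 2400 = 5.99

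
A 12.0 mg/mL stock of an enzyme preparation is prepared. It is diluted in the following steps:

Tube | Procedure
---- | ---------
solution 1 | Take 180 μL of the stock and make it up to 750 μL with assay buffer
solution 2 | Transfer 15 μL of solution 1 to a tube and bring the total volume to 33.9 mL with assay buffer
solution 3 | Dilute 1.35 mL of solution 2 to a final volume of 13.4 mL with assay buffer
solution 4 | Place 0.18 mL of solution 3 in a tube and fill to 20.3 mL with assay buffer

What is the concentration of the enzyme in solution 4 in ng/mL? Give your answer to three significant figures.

1.14 ng/mL

Step 1: 180 μL brought to 750 μL → factor 750/180 = 4.1667
Step 2: 15 μL brought to 33.9 mL → factor 33900/15 = 2260
Step 3: 1.35 mL brought to 13.4 mL → factor 13.4/1.35 = 9.9259
Step 4: 0.18 mL brought to 20.3 mL → factor 20.3/0.18 = 112.78
Overall dilution factor = 4.1667 × 2260 × 9.9259 × 112.78 = 1.0541 × 10^7
Final = 12.0 mg/mL / 1.0541 × 10^7 = 1.138 × 10^-6 mg/mL = 1.14 ng/mL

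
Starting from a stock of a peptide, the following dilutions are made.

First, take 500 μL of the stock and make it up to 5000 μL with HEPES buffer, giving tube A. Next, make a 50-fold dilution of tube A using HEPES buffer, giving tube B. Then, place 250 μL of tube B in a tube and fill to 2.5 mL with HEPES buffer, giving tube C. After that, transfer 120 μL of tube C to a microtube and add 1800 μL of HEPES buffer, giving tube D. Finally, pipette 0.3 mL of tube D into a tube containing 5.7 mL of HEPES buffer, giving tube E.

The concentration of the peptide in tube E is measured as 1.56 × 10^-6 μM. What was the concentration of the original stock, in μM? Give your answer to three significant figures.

Step 1: 500 μL brought to 5000 μL → factor 5000/500 = 10
Step 2: 50-fold → factor 50
Step 3: 250 μL brought to 2.5 mL → factor 2500/250 = 10
Step 4: 120 μL + 1800 μL = 1920 μL total → factor 1920/120 = 16
Step 5: 0.3 mL + 5.7 mL = 6 mL total → factor 6/0.3 = 20
Overall dilution factor = 10 × 50 × 10 × 16 × 20 = 1.6 × 10^6
Stock = 1.56 × 10^-6 μM × 1.6 × 10^6 = 2.50 μM

2.50 μM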